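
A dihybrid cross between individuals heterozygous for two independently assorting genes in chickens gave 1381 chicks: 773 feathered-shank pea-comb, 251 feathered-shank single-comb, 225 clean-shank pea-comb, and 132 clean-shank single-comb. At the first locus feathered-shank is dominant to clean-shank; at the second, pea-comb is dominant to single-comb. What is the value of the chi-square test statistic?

A dihybrid F₂ with independent assortment and complete dominance at both loci gives a 9:3:3:1 phenotypic ratio.
The 9:3:3:1 ratio has 16 parts, so with N = 1381 the expected counts are:
  feathered-shank pea-comb: 1381 × 9/16 = 776.8125
  feathered-shank single-comb: 1381 × 3/16 = 258.9375
  clean-shank pea-comb: 1381 × 3/16 = 258.9375
  clean-shank single-comb: 1381 × 1/16 = 86.3125
χ² = Σ (O − E)² / E
  feathered-shank pea-comb: (773 − 776.8125)² / 776.8125 = 0.0187
  feathered-shank single-comb: (251 − 258.9375)² / 258.9375 = 0.2433
  clean-shank pea-comb: (225 − 258.9375)² / 258.9375 = 4.4480
  clean-shank single-comb: (132 − 86.3125)² / 86.3125 = 24.1836
χ² = 0.0187 + 0.2433 + 4.4480 + 24.1836 = 28.8936 ≈ 28.894

28.894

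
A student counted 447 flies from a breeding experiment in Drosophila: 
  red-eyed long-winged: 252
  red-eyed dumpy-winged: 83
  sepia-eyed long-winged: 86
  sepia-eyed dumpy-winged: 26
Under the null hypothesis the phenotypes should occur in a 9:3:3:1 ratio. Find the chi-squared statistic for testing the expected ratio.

0.201

The 9:3:3:1 ratio has 16 parts, so with N = 447 the expected counts are:
  red-eyed long-winged: 447 × 9/16 = 251.4375
  red-eyed dumpy-winged: 447 × 3/16 = 83.8125
  sepia-eyed long-winged: 447 × 3/16 = 83.8125
  sepia-eyed dumpy-winged: 447 × 1/16 = 27.9375
χ² = Σ (O − E)² / E
  red-eyed long-winged: (252 − 251.4375)² / 251.4375 = 0.0013
  red-eyed dumpy-winged: (83 − 83.8125)² / 83.8125 = 0.0079
  sepia-eyed long-winged: (86 − 83.8125)² / 83.8125 = 0.0571
  sepia-eyed dumpy-winged: (26 − 27.9375)² / 27.9375 = 0.1344
χ² = 0.0013 + 0.0079 + 0.0571 + 0.1344 = 0.2007 ≈ 0.201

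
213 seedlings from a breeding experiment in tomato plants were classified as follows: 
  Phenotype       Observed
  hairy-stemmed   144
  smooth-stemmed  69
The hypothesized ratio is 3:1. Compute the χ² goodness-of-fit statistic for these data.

The 3:1 ratio has 4 parts, so with N = 213 the expected counts are:
  hairy-stemmed: 213 × 3/4 = 159.75
  smooth-stemmed: 213 × 1/4 = 53.25
χ² = Σ (O − E)² / E
  hairy-stemmed: (144 − 159.75)² / 159.75 = 1.5528
  smooth-stemmed: (69 − 53.25)² / 53.25 = 4.6585
χ² = 1.5528 + 4.6585 = 6.2113 ≈ 6.211

6.211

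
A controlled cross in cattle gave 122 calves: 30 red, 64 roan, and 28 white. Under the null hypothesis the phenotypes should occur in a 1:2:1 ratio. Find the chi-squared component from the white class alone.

Under the 1:2:1 hypothesis (Σ ratio = 4, N = 122):
  red: 122 × 1/4 = 30.5
  roan: 122 × 2/4 = 61
  white: 122 × 1/4 = 30.5
Contribution of white: (28 − 30.5)² / 30.5 = 0.2049

0.205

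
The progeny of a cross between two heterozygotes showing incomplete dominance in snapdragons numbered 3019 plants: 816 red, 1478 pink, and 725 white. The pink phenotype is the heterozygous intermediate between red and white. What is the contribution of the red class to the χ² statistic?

4.971

With incomplete dominance, a heterozygote × heterozygote cross gives a 1:2:1 phenotypic ratio.
The 1:2:1 ratio has 4 parts, so with N = 3019 the expected counts are:
  red: 3019 × 1/4 = 754.75
  pink: 3019 × 2/4 = 1509.5
  white: 3019 × 1/4 = 754.75
Contribution of red: (816 − 754.75)² / 754.75 = 4.9706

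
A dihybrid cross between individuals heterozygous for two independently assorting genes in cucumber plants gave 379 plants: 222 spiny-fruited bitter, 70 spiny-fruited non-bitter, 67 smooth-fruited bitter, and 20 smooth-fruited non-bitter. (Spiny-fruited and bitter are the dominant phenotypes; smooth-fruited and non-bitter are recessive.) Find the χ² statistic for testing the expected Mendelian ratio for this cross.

A dihybrid F₂ with independent assortment and complete dominance at both loci gives a 9:3:3:1 phenotypic ratio.
Under the 9:3:3:1 hypothesis (Σ ratio = 16, N = 379):
  spiny-fruited bitter: 379 × 9/16 = 213.1875
  spiny-fruited non-bitter: 379 × 3/16 = 71.0625
  smooth-fruited bitter: 379 × 3/16 = 71.0625
  smooth-fruited non-bitter: 379 × 1/16 = 23.6875
χ² = Σ (O − E)² / E
  spiny-fruited bitter: (222 − 213.1875)² / 213.1875 = 0.3643
  spiny-fruited non-bitter: (70 − 71.0625)² / 71.0625 = 0.0159
  smooth-fruited bitter: (67 − 71.0625)² / 71.0625 = 0.2322
  smooth-fruited non-bitter: (20 − 23.6875)² / 23.6875 = 0.5740
χ² = 0.3643 + 0.0159 + 0.2322 + 0.5740 = 1.1864 ≈ 1.186

1.186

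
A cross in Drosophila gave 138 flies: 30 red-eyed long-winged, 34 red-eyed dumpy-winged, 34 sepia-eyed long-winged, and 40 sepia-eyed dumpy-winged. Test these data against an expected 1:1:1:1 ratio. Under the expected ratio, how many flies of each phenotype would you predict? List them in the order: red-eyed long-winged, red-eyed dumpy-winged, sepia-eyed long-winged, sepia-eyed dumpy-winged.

34.5, 34.5, 34.5, 34.5

Under the 1:1:1:1 hypothesis (Σ ratio = 4, N = 138):
  red-eyed long-winged: 138 × 1/4 = 34.5
  red-eyed dumpy-winged: 138 × 1/4 = 34.5
  sepia-eyed long-winged: 138 × 1/4 = 34.5
  sepia-eyed dumpy-winged: 138 × 1/4 = 34.5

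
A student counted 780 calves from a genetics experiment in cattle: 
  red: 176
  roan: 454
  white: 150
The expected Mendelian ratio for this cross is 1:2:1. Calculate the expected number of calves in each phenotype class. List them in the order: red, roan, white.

Expected counts for N = 780 under a 1:2:1 ratio (total parts = 4):
  red: 780 × 1/4 = 195
  roan: 780 × 2/4 = 390
  white: 780 × 1/4 = 195

195, 390, 195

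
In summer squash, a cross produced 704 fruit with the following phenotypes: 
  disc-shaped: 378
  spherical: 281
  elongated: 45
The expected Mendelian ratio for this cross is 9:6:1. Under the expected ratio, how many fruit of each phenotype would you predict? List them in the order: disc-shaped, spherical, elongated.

396, 264, 44

Total ratio parts = 16. Expected numbers out of 704:
  disc-shaped: 704 × 9/16 = 396
  spherical: 704 × 6/16 = 264
  elongated: 704 × 1/16 = 44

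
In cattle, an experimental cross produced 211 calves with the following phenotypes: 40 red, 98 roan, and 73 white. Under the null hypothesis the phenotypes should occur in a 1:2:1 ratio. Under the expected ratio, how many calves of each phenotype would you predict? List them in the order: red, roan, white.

52.75, 105.5, 52.75

Expected counts for N = 211 under a 1:2:1 ratio (total parts = 4):
  red: 211 × 1/4 = 52.75
  roan: 211 × 2/4 = 105.5
  white: 211 × 1/4 = 52.75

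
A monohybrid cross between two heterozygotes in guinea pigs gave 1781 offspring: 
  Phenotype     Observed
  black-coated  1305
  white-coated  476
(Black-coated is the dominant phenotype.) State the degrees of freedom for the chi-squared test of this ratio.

For a monohybrid cross between heterozygotes with complete dominance, the expected phenotypic ratio is 3:1.
A goodness-of-fit test with 2 phenotype classes has df = 2 − 1 = 1.

1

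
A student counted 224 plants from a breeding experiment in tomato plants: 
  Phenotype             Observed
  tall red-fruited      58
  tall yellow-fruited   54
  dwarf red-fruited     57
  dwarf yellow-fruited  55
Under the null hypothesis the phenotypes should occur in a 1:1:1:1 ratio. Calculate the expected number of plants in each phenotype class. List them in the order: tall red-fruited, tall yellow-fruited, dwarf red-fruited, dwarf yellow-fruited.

56, 56, 56, 56

The 1:1:1:1 ratio has 4 parts, so with N = 224 the expected counts are:
  tall red-fruited: 224 × 1/4 = 56
  tall yellow-fruited: 224 × 1/4 = 56
  dwarf red-fruited: 224 × 1/4 = 56
  dwarf yellow-fruited: 224 × 1/4 = 56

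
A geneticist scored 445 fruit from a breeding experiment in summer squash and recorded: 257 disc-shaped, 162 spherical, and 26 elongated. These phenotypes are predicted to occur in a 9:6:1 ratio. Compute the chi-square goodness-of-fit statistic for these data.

0.439

Under the 9:6:1 hypothesis (Σ ratio = 16, N = 445):
  disc-shaped: 445 × 9/16 = 250.3125
  spherical: 445 × 6/16 = 166.875
  elongated: 445 × 1/16 = 27.8125
χ² = Σ (O − E)² / E
  disc-shaped: (257 − 250.3125)² / 250.3125 = 0.1787
  spherical: (162 − 166.875)² / 166.875 = 0.1424
  elongated: (26 − 27.8125)² / 27.8125 = 0.1181
χ² = 0.1787 + 0.1424 + 0.1181 = 0.4392 ≈ 0.439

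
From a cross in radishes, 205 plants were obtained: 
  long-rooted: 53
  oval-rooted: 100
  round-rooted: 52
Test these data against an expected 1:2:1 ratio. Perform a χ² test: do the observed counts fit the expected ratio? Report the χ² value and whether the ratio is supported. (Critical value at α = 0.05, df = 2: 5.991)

0.132; consistent

The 1:2:1 ratio has 4 parts, so with N = 205 the expected counts are:
  long-rooted: 205 × 1/4 = 51.25
  oval-rooted: 205 × 2/4 = 102.5
  round-rooted: 205 × 1/4 = 51.25
χ² = Σ (O − E)² / E
  long-rooted: (53 − 51.25)² / 51.25 = 0.0598
  oval-rooted: (100 − 102.5)² / 102.5 = 0.0610
  round-rooted: (52 − 51.25)² / 51.25 = 0.0110
χ² = 0.0598 + 0.0610 + 0.0110 = 0.1318 ≈ 0.132
Degrees of freedom = 3 − 1 = 2; critical value at α = 0.05 is 5.991.
Since 0.132 < 5.991, we fail to reject the null hypothesis — the data are consistent with the 1:2:1 ratio.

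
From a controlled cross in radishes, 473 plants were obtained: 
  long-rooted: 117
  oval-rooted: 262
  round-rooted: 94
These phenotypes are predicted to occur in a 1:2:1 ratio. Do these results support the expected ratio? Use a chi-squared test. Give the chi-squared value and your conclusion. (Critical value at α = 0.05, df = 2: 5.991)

7.736; not consistent

Expected counts for N = 473 under a 1:2:1 ratio (total parts = 4):
  long-rooted: 473 × 1/4 = 118.25
  oval-rooted: 473 × 2/4 = 236.5
  round-rooted: 473 × 1/4 = 118.25
χ² = Σ (O − E)² / E
  long-rooted: (117 − 118.25)² / 118.25 = 0.0132
  oval-rooted: (262 − 236.5)² / 236.5 = 2.7495
  round-rooted: (94 − 118.25)² / 118.25 = 4.9730
χ² = 0.0132 + 2.7495 + 4.9730 = 7.7357 ≈ 7.736
Degrees of freedom = 3 − 1 = 2; critical value at α = 0.05 is 5.991.
Since 7.736 > 5.991, we reject the null hypothesis — the data do not fit the 1:2:1 ratio.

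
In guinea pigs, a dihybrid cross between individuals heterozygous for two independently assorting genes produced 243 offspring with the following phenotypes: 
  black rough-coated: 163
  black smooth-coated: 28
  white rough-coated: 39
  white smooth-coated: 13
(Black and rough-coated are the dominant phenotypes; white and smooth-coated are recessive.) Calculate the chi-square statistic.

A dihybrid F₂ with independent assortment and complete dominance at both loci gives a 9:3:3:1 phenotypic ratio.
Expected counts for N = 243 under a 9:3:3:1 ratio (total parts = 16):
  black rough-coated: 243 × 9/16 = 136.6875
  black smooth-coated: 243 × 3/16 = 45.5625
  white rough-coated: 243 × 3/16 = 45.5625
  white smooth-coated: 243 × 1/16 = 15.1875
χ² = Σ (O − E)² / E
  black rough-coated: (163 − 136.6875)² / 136.6875 = 5.0652
  black smooth-coated: (28 − 45.5625)² / 45.5625 = 6.7696
  white rough-coated: (39 − 45.5625)² / 45.5625 = 0.9452
  white smooth-coated: (13 − 15.1875)² / 15.1875 = 0.3151
χ² = 5.0652 + 6.7696 + 0.9452 + 0.3151 = 13.0951 ≈ 13.095

13.095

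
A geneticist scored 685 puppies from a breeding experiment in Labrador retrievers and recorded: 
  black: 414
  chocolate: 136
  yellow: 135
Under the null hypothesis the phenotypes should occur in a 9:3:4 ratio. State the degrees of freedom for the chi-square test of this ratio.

A goodness-of-fit test with 3 phenotype classes has df = 3 − 1 = 2.

2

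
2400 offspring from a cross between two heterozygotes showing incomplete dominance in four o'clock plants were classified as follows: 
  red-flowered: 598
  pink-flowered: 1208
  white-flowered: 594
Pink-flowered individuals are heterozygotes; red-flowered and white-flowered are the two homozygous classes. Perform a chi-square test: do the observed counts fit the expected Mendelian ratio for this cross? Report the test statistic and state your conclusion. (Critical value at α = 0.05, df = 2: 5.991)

0.120; consistent

With incomplete dominance, a heterozygote × heterozygote cross gives a 1:2:1 phenotypic ratio.
Total ratio parts = 4. Expected numbers out of 2400:
  red-flowered: 2400 × 1/4 = 600
  pink-flowered: 2400 × 2/4 = 1200
  white-flowered: 2400 × 1/4 = 600
χ² = Σ (O − E)² / E
  red-flowered: (598 − 600)² / 600 = 0.0067
  pink-flowered: (1208 − 1200)² / 1200 = 0.0533
  white-flowered: (594 − 600)² / 600 = 0.0600
χ² = 0.0067 + 0.0533 + 0.0600 = 0.120
Degrees of freedom = 3 − 1 = 2; critical value at α = 0.05 is 5.991.
Since 0.120 < 5.991, we fail to reject the null hypothesis — the data are consistent with the 1:2:1 ratio.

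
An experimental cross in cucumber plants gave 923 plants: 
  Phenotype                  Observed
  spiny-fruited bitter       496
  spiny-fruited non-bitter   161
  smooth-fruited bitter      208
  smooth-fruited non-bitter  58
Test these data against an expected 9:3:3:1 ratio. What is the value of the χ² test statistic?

8.931

Under the 9:3:3:1 hypothesis (Σ ratio = 16, N = 923):
  spiny-fruited bitter: 923 × 9/16 = 519.1875
  spiny-fruited non-bitter: 923 × 3/16 = 173.0625
  smooth-fruited bitter: 923 × 3/16 = 173.0625
  smooth-fruited non-bitter: 923 × 1/16 = 57.6875
χ² = Σ (O − E)² / E
  spiny-fruited bitter: (496 − 519.1875)² / 519.1875 = 1.0356
  spiny-fruited non-bitter: (161 − 173.0625)² / 173.0625 = 0.8408
  smooth-fruited bitter: (208 − 173.0625)² / 173.0625 = 7.0531
  smooth-fruited non-bitter: (58 − 57.6875)² / 57.6875 = 0.0017
χ² = 1.0356 + 0.8408 + 7.0531 + 0.0017 = 8.9312 ≈ 8.931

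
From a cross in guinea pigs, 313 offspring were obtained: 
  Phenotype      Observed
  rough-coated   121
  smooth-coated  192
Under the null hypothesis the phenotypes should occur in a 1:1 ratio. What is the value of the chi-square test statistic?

16.105

Expected counts for N = 313 under a 1:1 ratio (total parts = 2):
  rough-coated: 313 × 1/2 = 156.5
  smooth-coated: 313 × 1/2 = 156.5
χ² = Σ (O − E)² / E
  rough-coated: (121 − 156.5)² / 156.5 = 8.0527
  smooth-coated: (192 − 156.5)² / 156.5 = 8.0527
χ² = 8.0527 + 8.0527 = 16.1054 ≈ 16.105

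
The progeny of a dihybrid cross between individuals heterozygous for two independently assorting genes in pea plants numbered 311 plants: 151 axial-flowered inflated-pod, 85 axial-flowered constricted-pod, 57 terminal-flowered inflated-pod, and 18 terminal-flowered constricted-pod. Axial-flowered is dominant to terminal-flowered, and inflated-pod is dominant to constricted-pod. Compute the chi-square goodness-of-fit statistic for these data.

15.625

A dihybrid F₂ with independent assortment and complete dominance at both loci gives a 9:3:3:1 phenotypic ratio.
Under the 9:3:3:1 hypothesis (Σ ratio = 16, N = 311):
  axial-flowered inflated-pod: 311 × 9/16 = 174.9375
  axial-flowered constricted-pod: 311 × 3/16 = 58.3125
  terminal-flowered inflated-pod: 311 × 3/16 = 58.3125
  terminal-flowered constricted-pod: 311 × 1/16 = 19.4375
χ² = Σ (O − E)² / E
  axial-flowered inflated-pod: (151 − 174.9375)² / 174.9375 = 3.2755
  axial-flowered constricted-pod: (85 − 58.3125)² / 58.3125 = 12.2139
  terminal-flowered inflated-pod: (57 − 58.3125)² / 58.3125 = 0.0295
  terminal-flowered constricted-pod: (18 − 19.4375)² / 19.4375 = 0.1063
χ² = 3.2755 + 12.2139 + 0.0295 + 0.1063 = 15.6252 ≈ 15.625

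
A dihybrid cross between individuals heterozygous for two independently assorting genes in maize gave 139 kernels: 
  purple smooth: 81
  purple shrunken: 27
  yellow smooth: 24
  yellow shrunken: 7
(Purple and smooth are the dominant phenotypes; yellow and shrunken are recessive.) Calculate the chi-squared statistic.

A dihybrid F₂ with independent assortment and complete dominance at both loci gives a 9:3:3:1 phenotypic ratio.
Under the 9:3:3:1 hypothesis (Σ ratio = 16, N = 139):
  purple smooth: 139 × 9/16 = 78.1875
  purple shrunken: 139 × 3/16 = 26.0625
  yellow smooth: 139 × 3/16 = 26.0625
  yellow shrunken: 139 × 1/16 = 8.6875
χ² = Σ (O − E)² / E
  purple smooth: (81 − 78.1875)² / 78.1875 = 0.1012
  purple shrunken: (27 − 26.0625)² / 26.0625 = 0.0337
  yellow smooth: (24 − 26.0625)² / 26.0625 = 0.1632
  yellow shrunken: (7 − 8.6875)² / 8.6875 = 0.3278
χ² = 0.1012 + 0.0337 + 0.1632 + 0.3278 = 0.6259 ≈ 0.626

0.626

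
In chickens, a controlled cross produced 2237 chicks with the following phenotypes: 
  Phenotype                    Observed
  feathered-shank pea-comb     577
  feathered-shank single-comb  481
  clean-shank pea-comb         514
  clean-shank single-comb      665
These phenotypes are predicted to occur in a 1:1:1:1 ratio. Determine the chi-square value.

35.170

Expected counts for N = 2237 under a 1:1:1:1 ratio (total parts = 4):
  feathered-shank pea-comb: 2237 × 1/4 = 559.25
  feathered-shank single-comb: 2237 × 1/4 = 559.25
  clean-shank pea-comb: 2237 × 1/4 = 559.25
  clean-shank single-comb: 2237 × 1/4 = 559.25
χ² = Σ (O − E)² / E
  feathered-shank pea-comb: (577 − 559.25)² / 559.25 = 0.5634
  feathered-shank single-comb: (481 − 559.25)² / 559.25 = 10.9487
  clean-shank pea-comb: (514 − 559.25)² / 559.25 = 3.6613
  clean-shank single-comb: (665 − 559.25)² / 559.25 = 19.9965
χ² = 0.5634 + 10.9487 + 3.6613 + 19.9965 = 35.1699 ≈ 35.170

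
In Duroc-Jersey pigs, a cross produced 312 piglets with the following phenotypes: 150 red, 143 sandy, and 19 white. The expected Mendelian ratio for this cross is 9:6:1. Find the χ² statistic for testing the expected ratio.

Under the 9:6:1 hypothesis (Σ ratio = 16, N = 312):
  red: 312 × 9/16 = 175.5
  sandy: 312 × 6/16 = 117
  white: 312 × 1/16 = 19.5
χ² = Σ (O − E)² / E
  red: (150 − 175.5)² / 175.5 = 3.7051
  sandy: (143 − 117)² / 117 = 5.7778
  white: (19 − 19.5)² / 19.5 = 0.0128
χ² = 3.7051 + 5.7778 + 0.0128 = 9.4957 ≈ 9.496

9.496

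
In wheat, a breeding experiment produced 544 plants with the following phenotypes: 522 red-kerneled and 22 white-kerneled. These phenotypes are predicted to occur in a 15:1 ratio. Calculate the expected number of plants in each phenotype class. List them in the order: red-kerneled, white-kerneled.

510, 34

Under the 15:1 hypothesis (Σ ratio = 16, N = 544):
  red-kerneled: 544 × 15/16 = 510
  white-kerneled: 544 × 1/16 = 34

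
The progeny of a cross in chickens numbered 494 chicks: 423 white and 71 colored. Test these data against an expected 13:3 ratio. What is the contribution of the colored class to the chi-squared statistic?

Total ratio parts = 16. Expected numbers out of 494:
  white: 494 × 13/16 = 401.375
  colored: 494 × 3/16 = 92.625
Contribution of colored: (71 − 92.625)² / 92.625 = 5.0488

5.049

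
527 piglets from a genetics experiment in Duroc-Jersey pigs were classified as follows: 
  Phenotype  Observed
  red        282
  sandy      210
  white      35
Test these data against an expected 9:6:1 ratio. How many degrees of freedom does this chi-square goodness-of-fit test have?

A goodness-of-fit test with 3 phenotype classes has df = 3 − 1 = 2.

2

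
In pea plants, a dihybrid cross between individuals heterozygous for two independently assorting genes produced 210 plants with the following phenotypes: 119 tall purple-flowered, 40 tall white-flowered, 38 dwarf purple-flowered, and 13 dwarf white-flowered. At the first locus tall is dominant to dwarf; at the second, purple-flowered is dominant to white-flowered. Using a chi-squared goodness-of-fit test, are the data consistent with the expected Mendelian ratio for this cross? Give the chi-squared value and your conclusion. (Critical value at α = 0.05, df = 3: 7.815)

0.066; consistent

A dihybrid F₂ with independent assortment and complete dominance at both loci gives a 9:3:3:1 phenotypic ratio.
The 9:3:3:1 ratio has 16 parts, so with N = 210 the expected counts are:
  tall purple-flowered: 210 × 9/16 = 118.125
  tall white-flowered: 210 × 3/16 = 39.375
  dwarf purple-flowered: 210 × 3/16 = 39.375
  dwarf white-flowered: 210 × 1/16 = 13.125
χ² = Σ (O − E)² / E
  tall purple-flowered: (119 − 118.125)² / 118.125 = 0.0065
  tall white-flowered: (40 − 39.375)² / 39.375 = 0.0099
  dwarf purple-flowered: (38 − 39.375)² / 39.375 = 0.0480
  dwarf white-flowered: (13 − 13.125)² / 13.125 = 0.0012
χ² = 0.0065 + 0.0099 + 0.0480 + 0.0012 = 0.0656 ≈ 0.066
Degrees of freedom = 4 − 1 = 3; critical value at α = 0.05 is 7.815.
Since 0.066 < 7.815, we fail to reject the null hypothesis — the data are consistent with the 9:3:3:1 ratio.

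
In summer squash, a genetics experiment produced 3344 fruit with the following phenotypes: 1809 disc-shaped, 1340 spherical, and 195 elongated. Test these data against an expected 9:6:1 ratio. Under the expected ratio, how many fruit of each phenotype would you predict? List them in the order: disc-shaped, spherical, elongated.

1881, 1254, 209

Total ratio parts = 16. Expected numbers out of 3344:
  disc-shaped: 3344 × 9/16 = 1881
  spherical: 3344 × 6/16 = 1254
  elongated: 3344 × 1/16 = 209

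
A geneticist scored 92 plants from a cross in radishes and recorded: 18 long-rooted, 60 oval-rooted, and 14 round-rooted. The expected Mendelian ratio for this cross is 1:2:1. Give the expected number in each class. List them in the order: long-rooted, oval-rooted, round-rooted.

23, 46, 23

Expected counts for N = 92 under a 1:2:1 ratio (total parts = 4):
  long-rooted: 92 × 1/4 = 23
  oval-rooted: 92 × 2/4 = 46
  round-rooted: 92 × 1/4 = 23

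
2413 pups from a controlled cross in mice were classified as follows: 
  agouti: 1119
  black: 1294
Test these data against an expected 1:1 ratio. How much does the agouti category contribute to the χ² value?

6.346

Under the 1:1 hypothesis (Σ ratio = 2, N = 2413):
  agouti: 2413 × 1/2 = 1206.5
  black: 2413 × 1/2 = 1206.5
Contribution of agouti: (1119 − 1206.5)² / 1206.5 = 6.3458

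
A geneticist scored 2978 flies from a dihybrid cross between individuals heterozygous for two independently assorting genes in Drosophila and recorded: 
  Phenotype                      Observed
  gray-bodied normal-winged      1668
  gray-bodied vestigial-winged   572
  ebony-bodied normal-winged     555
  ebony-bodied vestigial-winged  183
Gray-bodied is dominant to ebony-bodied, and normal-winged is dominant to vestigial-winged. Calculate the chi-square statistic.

A dihybrid F₂ with independent assortment and complete dominance at both loci gives a 9:3:3:1 phenotypic ratio.
Total ratio parts = 16. Expected numbers out of 2978:
  gray-bodied normal-winged: 2978 × 9/16 = 1675.125
  gray-bodied vestigial-winged: 2978 × 3/16 = 558.375
  ebony-bodied normal-winged: 2978 × 3/16 = 558.375
  ebony-bodied vestigial-winged: 2978 × 1/16 = 186.125
χ² = Σ (O − E)² / E
  gray-bodied normal-winged: (1668 − 1675.125)² / 1675.125 = 0.0303
  gray-bodied vestigial-winged: (572 − 558.375)² / 558.375 = 0.3325
  ebony-bodied normal-winged: (555 − 558.375)² / 558.375 = 0.0204
  ebony-bodied vestigial-winged: (183 − 186.125)² / 186.125 = 0.0525
χ² = 0.0303 + 0.3325 + 0.0204 + 0.0525 = 0.4357 ≈ 0.436

0.436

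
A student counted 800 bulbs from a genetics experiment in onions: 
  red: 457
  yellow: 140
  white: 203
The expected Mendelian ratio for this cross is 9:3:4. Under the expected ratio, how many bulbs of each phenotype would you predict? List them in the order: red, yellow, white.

Expected counts for N = 800 under a 9:3:4 ratio (total parts = 16):
  red: 800 × 9/16 = 450
  yellow: 800 × 3/16 = 150
  white: 800 × 4/16 = 200

450, 150, 200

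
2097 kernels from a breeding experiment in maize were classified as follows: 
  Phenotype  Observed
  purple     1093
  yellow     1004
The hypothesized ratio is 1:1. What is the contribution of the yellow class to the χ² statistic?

1.889

The 1:1 ratio has 2 parts, so with N = 2097 the expected counts are:
  purple: 2097 × 1/2 = 1048.5
  yellow: 2097 × 1/2 = 1048.5
Contribution of yellow: (1004 − 1048.5)² / 1048.5 = 1.8887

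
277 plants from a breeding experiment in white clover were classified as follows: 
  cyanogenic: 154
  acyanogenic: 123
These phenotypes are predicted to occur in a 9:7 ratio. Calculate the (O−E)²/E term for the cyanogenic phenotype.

Total ratio parts = 16. Expected numbers out of 277:
  cyanogenic: 277 × 9/16 = 155.8125
  acyanogenic: 277 × 7/16 = 121.1875
Contribution of cyanogenic: (154 − 155.8125)² / 155.8125 = 0.0211

0.021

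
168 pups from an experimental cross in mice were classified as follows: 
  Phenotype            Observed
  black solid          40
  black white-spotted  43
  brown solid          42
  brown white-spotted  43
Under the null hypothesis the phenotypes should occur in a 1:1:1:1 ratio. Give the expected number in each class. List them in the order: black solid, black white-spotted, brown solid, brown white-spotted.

Total ratio parts = 4. Expected numbers out of 168:
  black solid: 168 × 1/4 = 42
  black white-spotted: 168 × 1/4 = 42
  brown solid: 168 × 1/4 = 42
  brown white-spotted: 168 × 1/4 = 42

42, 42, 42, 42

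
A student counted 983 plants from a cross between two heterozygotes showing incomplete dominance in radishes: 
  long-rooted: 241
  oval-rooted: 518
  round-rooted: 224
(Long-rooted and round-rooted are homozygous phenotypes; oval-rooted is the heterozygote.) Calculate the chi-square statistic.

3.446

With incomplete dominance, a heterozygote × heterozygote cross gives a 1:2:1 phenotypic ratio.
Expected counts for N = 983 under a 1:2:1 ratio (total parts = 4):
  long-rooted: 983 × 1/4 = 245.75
  oval-rooted: 983 × 2/4 = 491.5
  round-rooted: 983 × 1/4 = 245.75
χ² = Σ (O − E)² / E
  long-rooted: (241 − 245.75)² / 245.75 = 0.0918
  oval-rooted: (518 − 491.5)² / 491.5 = 1.4288
  round-rooted: (224 − 245.75)² / 245.75 = 1.9250
χ² = 0.0918 + 1.4288 + 1.9250 = 3.4456 ≈ 3.446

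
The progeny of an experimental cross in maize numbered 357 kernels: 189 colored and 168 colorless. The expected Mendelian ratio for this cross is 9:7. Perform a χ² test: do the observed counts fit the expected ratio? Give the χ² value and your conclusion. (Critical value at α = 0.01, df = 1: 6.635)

The 9:7 ratio has 16 parts, so with N = 357 the expected counts are:
  colored: 357 × 9/16 = 200.8125
  colorless: 357 × 7/16 = 156.1875
χ² = Σ (O − E)² / E
  colored: (189 − 200.8125)² / 200.8125 = 0.6949
  colorless: (168 − 156.1875)² / 156.1875 = 0.8934
χ² = 0.6949 + 0.8934 = 1.5883 ≈ 1.588
Degrees of freedom = 2 − 1 = 1; critical value at α = 0.01 is 6.635.
Since 1.588 < 6.635, we fail to reject the null hypothesis — the data are consistent with the 9:7 ratio.

1.588; consistent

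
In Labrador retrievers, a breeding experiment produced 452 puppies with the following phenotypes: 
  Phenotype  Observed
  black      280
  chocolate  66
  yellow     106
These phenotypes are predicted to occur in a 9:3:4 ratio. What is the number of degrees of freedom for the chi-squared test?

2

A goodness-of-fit test with 3 phenotype classes has df = 3 − 1 = 2.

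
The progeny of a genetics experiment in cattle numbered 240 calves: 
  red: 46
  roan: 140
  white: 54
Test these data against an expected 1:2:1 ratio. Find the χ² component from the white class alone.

0.600

Expected counts for N = 240 under a 1:2:1 ratio (total parts = 4):
  red: 240 × 1/4 = 60
  roan: 240 × 2/4 = 120
  white: 240 × 1/4 = 60
Contribution of white: (54 − 60)² / 60 = 0.6000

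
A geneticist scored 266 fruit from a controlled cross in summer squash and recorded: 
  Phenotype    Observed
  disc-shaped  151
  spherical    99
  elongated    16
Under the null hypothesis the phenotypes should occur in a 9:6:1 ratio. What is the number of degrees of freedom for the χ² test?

A goodness-of-fit test with 3 phenotype classes has df = 3 − 1 = 2.

2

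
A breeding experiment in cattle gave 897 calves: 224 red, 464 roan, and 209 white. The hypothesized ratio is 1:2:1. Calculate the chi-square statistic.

Under the 1:2:1 hypothesis (Σ ratio = 4, N = 897):
  red: 897 × 1/4 = 224.25
  roan: 897 × 2/4 = 448.5
  white: 897 × 1/4 = 224.25
χ² = Σ (O − E)² / E
  red: (224 − 224.25)² / 224.25 = 0.0003
  roan: (464 − 448.5)² / 448.5 = 0.5357
  white: (209 − 224.25)² / 224.25 = 1.0371
χ² = 0.0003 + 0.5357 + 1.0371 = 1.5731 ≈ 1.573

1.573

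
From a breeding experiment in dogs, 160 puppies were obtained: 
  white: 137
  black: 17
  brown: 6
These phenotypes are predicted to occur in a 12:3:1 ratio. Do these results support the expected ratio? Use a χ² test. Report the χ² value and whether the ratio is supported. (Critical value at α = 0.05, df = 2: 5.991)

Total ratio parts = 16. Expected numbers out of 160:
  white: 160 × 12/16 = 120
  black: 160 × 3/16 = 30
  brown: 160 × 1/16 = 10
χ² = Σ (O − E)² / E
  white: (137 − 120)² / 120 = 2.4083
  black: (17 − 30)² / 30 = 5.6333
  brown: (6 − 10)² / 10 = 1.6000
χ² = 2.4083 + 5.6333 + 1.6000 = 9.6416 ≈ 9.642
Degrees of freedom = 3 − 1 = 2; critical value at α = 0.05 is 5.991.
Since 9.642 > 5.991, we reject the null hypothesis — the data do not fit the 12:3:1 ratio.

9.642; not consistent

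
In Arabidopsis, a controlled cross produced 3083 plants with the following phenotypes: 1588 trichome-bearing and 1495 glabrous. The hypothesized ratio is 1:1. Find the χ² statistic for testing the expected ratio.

2.805

Under the 1:1 hypothesis (Σ ratio = 2, N = 3083):
  trichome-bearing: 3083 × 1/2 = 1541.5
  glabrous: 3083 × 1/2 = 1541.5
χ² = Σ (O − E)² / E
  trichome-bearing: (1588 − 1541.5)² / 1541.5 = 1.4027
  glabrous: (1495 − 1541.5)² / 1541.5 = 1.4027
χ² = 1.4027 + 1.4027 = 2.8054 ≈ 2.805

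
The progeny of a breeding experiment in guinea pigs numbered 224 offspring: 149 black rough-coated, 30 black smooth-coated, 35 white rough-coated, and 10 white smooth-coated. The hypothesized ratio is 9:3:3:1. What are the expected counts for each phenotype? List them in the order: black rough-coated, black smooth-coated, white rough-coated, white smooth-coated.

Total ratio parts = 16. Expected numbers out of 224:
  black rough-coated: 224 × 9/16 = 126
  black smooth-coated: 224 × 3/16 = 42
  white rough-coated: 224 × 3/16 = 42
  white smooth-coated: 224 × 1/16 = 14

126, 42, 42, 14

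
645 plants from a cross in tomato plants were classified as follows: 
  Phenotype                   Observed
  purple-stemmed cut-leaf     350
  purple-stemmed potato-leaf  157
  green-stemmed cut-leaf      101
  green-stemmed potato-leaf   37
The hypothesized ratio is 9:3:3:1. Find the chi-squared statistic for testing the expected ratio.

14.765

The 9:3:3:1 ratio has 16 parts, so with N = 645 the expected counts are:
  purple-stemmed cut-leaf: 645 × 9/16 = 362.8125
  purple-stemmed potato-leaf: 645 × 3/16 = 120.9375
  green-stemmed cut-leaf: 645 × 3/16 = 120.9375
  green-stemmed potato-leaf: 645 × 1/16 = 40.3125
χ² = Σ (O − E)² / E
  purple-stemmed cut-leaf: (350 − 362.8125)² / 362.8125 = 0.4525
  purple-stemmed potato-leaf: (157 − 120.9375)² / 120.9375 = 10.7535
  green-stemmed cut-leaf: (101 − 120.9375)² / 120.9375 = 3.2869
  green-stemmed potato-leaf: (37 − 40.3125)² / 40.3125 = 0.2722
χ² = 0.4525 + 10.7535 + 3.2869 + 0.2722 = 14.7651 ≈ 14.765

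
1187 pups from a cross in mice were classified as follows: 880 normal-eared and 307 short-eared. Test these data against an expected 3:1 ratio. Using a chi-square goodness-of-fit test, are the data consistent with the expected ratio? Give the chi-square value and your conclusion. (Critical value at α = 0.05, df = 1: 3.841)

Under the 3:1 hypothesis (Σ ratio = 4, N = 1187):
  normal-eared: 1187 × 3/4 = 890.25
  short-eared: 1187 × 1/4 = 296.75
χ² = Σ (O − E)² / E
  normal-eared: (880 − 890.25)² / 890.25 = 0.1180
  short-eared: (307 − 296.75)² / 296.75 = 0.3540
χ² = 0.1180 + 0.3540 = 0.472
Degrees of freedom = 2 − 1 = 1; critical value at α = 0.05 is 3.841.
Since 0.472 < 3.841, we fail to reject the null hypothesis — the data are consistent with the 3:1 ratio.

0.472; consistent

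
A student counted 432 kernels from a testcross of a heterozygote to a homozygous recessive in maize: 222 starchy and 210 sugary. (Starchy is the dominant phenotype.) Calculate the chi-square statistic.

A testcross of a heterozygote (Aa × aa) gives a 1:1 phenotypic ratio.
Expected counts for N = 432 under a 1:1 ratio (total parts = 2):
  starchy: 432 × 1/2 = 216
  sugary: 432 × 1/2 = 216
χ² = Σ (O − E)² / E
  starchy: (222 − 216)² / 216 = 0.1667
  sugary: (210 − 216)² / 216 = 0.1667
χ² = 0.1667 + 0.1667 = 0.3334 ≈ 0.333

0.333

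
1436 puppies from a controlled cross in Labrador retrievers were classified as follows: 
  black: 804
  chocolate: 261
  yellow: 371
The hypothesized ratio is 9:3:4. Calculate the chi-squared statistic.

The 9:3:4 ratio has 16 parts, so with N = 1436 the expected counts are:
  black: 1436 × 9/16 = 807.75
  chocolate: 1436 × 3/16 = 269.25
  yellow: 1436 × 4/16 = 359
χ² = Σ (O − E)² / E
  black: (804 − 807.75)² / 807.75 = 0.0174
  chocolate: (261 − 269.25)² / 269.25 = 0.2528
  yellow: (371 − 359)² / 359 = 0.4011
χ² = 0.0174 + 0.2528 + 0.4011 = 0.6713 ≈ 0.671

0.671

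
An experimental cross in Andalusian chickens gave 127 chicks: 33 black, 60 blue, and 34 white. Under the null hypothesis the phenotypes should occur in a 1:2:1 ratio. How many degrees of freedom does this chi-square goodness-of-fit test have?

A goodness-of-fit test with 3 phenotype classes has df = 3 − 1 = 2.

2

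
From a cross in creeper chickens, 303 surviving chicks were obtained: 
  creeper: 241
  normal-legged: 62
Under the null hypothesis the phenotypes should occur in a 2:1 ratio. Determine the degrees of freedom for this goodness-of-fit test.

A goodness-of-fit test with 2 phenotype classes has df = 2 − 1 = 1.

1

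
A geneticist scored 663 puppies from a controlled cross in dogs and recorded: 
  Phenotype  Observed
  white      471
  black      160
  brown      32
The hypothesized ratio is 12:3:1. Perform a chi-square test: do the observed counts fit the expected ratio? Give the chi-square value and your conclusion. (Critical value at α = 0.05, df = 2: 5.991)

Expected counts for N = 663 under a 12:3:1 ratio (total parts = 16):
  white: 663 × 12/16 = 497.25
  black: 663 × 3/16 = 124.3125
  brown: 663 × 1/16 = 41.4375
χ² = Σ (O − E)² / E
  white: (471 − 497.25)² / 497.25 = 1.3857
  black: (160 − 124.3125)² / 124.3125 = 10.2451
  brown: (32 − 41.4375)² / 41.4375 = 2.1494
χ² = 1.3857 + 10.2451 + 2.1494 = 13.7802 ≈ 13.780
Degrees of freedom = 3 − 1 = 2; critical value at α = 0.05 is 5.991.
Since 13.780 > 5.991, we reject the null hypothesis — the data do not fit the 12:3:1 ratio.

13.780; not consistent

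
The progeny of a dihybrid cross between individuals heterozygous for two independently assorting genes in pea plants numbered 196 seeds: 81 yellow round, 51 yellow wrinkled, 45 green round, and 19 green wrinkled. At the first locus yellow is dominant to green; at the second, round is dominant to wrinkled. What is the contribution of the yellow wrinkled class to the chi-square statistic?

A dihybrid F₂ with independent assortment and complete dominance at both loci gives a 9:3:3:1 phenotypic ratio.
The 9:3:3:1 ratio has 16 parts, so with N = 196 the expected counts are:
  yellow round: 196 × 9/16 = 110.25
  yellow wrinkled: 196 × 3/16 = 36.75
  green round: 196 × 3/16 = 36.75
  green wrinkled: 196 × 1/16 = 12.25
Contribution of yellow wrinkled: (51 − 36.75)² / 36.75 = 5.5255

5.526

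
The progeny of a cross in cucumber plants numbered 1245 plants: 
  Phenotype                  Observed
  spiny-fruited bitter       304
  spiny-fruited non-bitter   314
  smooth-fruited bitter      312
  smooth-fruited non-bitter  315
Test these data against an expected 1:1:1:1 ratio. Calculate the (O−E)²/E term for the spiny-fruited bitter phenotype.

Total ratio parts = 4. Expected numbers out of 1245:
  spiny-fruited bitter: 1245 × 1/4 = 311.25
  spiny-fruited non-bitter: 1245 × 1/4 = 311.25
  smooth-fruited bitter: 1245 × 1/4 = 311.25
  smooth-fruited non-bitter: 1245 × 1/4 = 311.25
Contribution of spiny-fruited bitter: (304 − 311.25)² / 311.25 = 0.1689

0.169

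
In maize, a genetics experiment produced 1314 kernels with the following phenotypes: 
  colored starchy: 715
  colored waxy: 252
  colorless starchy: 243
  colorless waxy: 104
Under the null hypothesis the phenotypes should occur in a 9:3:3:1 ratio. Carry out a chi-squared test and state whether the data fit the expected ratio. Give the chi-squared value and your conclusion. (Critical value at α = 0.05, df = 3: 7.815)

Total ratio parts = 16. Expected numbers out of 1314:
  colored starchy: 1314 × 9/16 = 739.125
  colored waxy: 1314 × 3/16 = 246.375
  colorless starchy: 1314 × 3/16 = 246.375
  colorless waxy: 1314 × 1/16 = 82.125
χ² = Σ (O − E)² / E
  colored starchy: (715 − 739.125)² / 739.125 = 0.7874
  colored waxy: (252 − 246.375)² / 246.375 = 0.1284
  colorless starchy: (243 − 246.375)² / 246.375 = 0.0462
  colorless waxy: (104 − 82.125)² / 82.125 = 5.8267
χ² = 0.7874 + 0.1284 + 0.0462 + 5.8267 = 6.7887 ≈ 6.789
Degrees of freedom = 4 − 1 = 3; critical value at α = 0.05 is 7.815.
Since 6.789 < 7.815, we fail to reject the null hypothesis — the data are consistent with the 9:3:3:1 ratio.

6.789; consistent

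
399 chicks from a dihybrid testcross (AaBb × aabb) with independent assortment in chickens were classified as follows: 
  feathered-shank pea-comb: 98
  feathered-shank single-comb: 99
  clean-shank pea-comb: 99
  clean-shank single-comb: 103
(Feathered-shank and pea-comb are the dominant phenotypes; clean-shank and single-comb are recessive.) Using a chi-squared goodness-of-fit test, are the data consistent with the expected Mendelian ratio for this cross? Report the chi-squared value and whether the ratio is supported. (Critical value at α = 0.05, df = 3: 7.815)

A dihybrid testcross with independent assortment gives a 1:1:1:1 ratio.
Under the 1:1:1:1 hypothesis (Σ ratio = 4, N = 399):
  feathered-shank pea-comb: 399 × 1/4 = 99.75
  feathered-shank single-comb: 399 × 1/4 = 99.75
  clean-shank pea-comb: 399 × 1/4 = 99.75
  clean-shank single-comb: 399 × 1/4 = 99.75
χ² = Σ (O − E)² / E
  feathered-shank pea-comb: (98 − 99.75)² / 99.75 = 0.0307
  feathered-shank single-comb: (99 − 99.75)² / 99.75 = 0.0056
  clean-shank pea-comb: (99 − 99.75)² / 99.75 = 0.0056
  clean-shank single-comb: (103 − 99.75)² / 99.75 = 0.1059
χ² = 0.0307 + 0.0056 + 0.0056 + 0.1059 = 0.1478 ≈ 0.148
Degrees of freedom = 4 − 1 = 3; critical value at α = 0.05 is 7.815.
Since 0.148 < 7.815, we fail to reject the null hypothesis — the data are consistent with the 1:1:1:1 ratio.

0.148; consistent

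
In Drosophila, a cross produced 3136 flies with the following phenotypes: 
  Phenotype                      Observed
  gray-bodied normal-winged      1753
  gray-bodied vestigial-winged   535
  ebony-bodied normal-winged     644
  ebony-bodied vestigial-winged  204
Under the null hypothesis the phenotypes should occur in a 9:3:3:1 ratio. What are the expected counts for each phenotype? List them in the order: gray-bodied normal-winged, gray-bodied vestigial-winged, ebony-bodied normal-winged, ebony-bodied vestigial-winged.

1764, 588, 588, 196

Under the 9:3:3:1 hypothesis (Σ ratio = 16, N = 3136):
  gray-bodied normal-winged: 3136 × 9/16 = 1764
  gray-bodied vestigial-winged: 3136 × 3/16 = 588
  ebony-bodied normal-winged: 3136 × 3/16 = 588
  ebony-bodied vestigial-winged: 3136 × 1/16 = 196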